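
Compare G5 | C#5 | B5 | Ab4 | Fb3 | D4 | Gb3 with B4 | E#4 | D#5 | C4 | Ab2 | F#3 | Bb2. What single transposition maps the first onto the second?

down a minor sixth

Take the first pair: G5 → B4. G to B spans 6 letter names, so the interval is some kind of sixth.
B4 to G5 is 8 semitones, which makes it a minor sixth; the second version is lower, so the direction is down.
Checking another pair — Gb3 → Bb2 — gives the same interval.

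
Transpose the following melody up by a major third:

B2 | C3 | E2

D#3 E3 G#2

B2: a third up reaches D, and 4 semitones makes it D#3.
C3: a third up reaches E, and 4 semitones makes it E3.
A major third up from E2 gives G#2.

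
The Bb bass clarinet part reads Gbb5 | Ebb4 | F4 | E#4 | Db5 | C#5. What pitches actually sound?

The Bb bass clarinet sounds a major ninth below written, so transpose each written note down a major ninth.
Gbb5 to Fbb4
Ebb4 to Dbb3
F4 to Eb3
E#4 to D#3
Db5 to Cb4
C#5 to B3

Fbb4 Dbb3 Eb3 D#3 Cb4 B3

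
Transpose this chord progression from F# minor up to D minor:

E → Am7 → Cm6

C Fm7 Abm6

F# minor up to D minor is a minor sixth; each chord root moves by that interval while the quality stays the same.
E: root E up a minor sixth → C, giving C.
Am7: root A up a minor sixth → F, giving Fm7.
Cm6: root C up a minor sixth → Ab, giving Abm6.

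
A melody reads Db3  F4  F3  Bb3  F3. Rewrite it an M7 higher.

Db3 -> C4
F4 -> E5
F3 -> E4
Bb3 -> A4
F3 -> E4

C4 E5 E4 A4 E4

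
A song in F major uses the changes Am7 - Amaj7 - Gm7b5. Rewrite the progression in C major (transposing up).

F major up to C major is a perfect fifth; each chord root moves by that interval while the quality stays the same.
Am7: root A up a perfect fifth → E, giving Em7.
Amaj7: root A up a perfect fifth → E, giving Emaj7.
Gm7b5: root G up a perfect fifth → D, giving Dm7b5.

Em7 Emaj7 Dm7b5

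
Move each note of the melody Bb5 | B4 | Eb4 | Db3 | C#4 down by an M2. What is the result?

Ab5 A4 Db4 Cb3 B3

A major second down from Bb5 gives Ab5.
A major second down from B4 gives A4.
A major second down from Eb4 gives Db4.
Db3: a second down reaches C, and 2 semitones makes it Cb3.
A major second down from C#4 gives B3.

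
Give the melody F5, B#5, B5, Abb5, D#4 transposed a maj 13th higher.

F5 -> D7
B#5 -> G##7
B5 -> G#7
Abb5 -> Fb7
D#4 -> B#5

D7 G##7 G#7 Fb7 B#5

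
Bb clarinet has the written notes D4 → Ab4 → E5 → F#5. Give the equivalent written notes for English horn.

First find concert pitch: the Bb clarinet sounds a major second below written, so D4 Ab4 E5 F#5 sounds C4 Gb4 D5 E5.
Then write for English horn: it sounds a perfect fifth below written, so the part must be a perfect fifth above concert.
C4 → G4
Gb4 → Db5
D5 → A5
E5 → B5

G4 Db5 A5 B5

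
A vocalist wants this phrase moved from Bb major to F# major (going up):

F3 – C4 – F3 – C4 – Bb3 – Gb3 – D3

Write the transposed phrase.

From Bb up to F# is an augmented fifth; apply that to each pitch.
F3 to C#4
C4 to G#4
F3 to C#4
C4 to G#4
Bb3 to F#4
Gb3 to D4
D3 to A#3

C#4 G#4 C#4 G#4 F#4 D4 A#3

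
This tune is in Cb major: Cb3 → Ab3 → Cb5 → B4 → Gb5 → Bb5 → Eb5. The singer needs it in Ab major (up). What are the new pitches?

Ab3 F4 Ab5 G#5 Eb6 G6 C6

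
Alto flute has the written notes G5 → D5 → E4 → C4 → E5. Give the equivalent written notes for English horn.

First find concert pitch: the alto flute sounds a perfect fourth below written, so G5 D5 E4 C4 E5 sounds D5 A4 B3 G3 B4.
Then write for English horn: it sounds a perfect fifth below written, so the part must be a perfect fifth above concert.
D5 → A5
A4 → E5
B3 → F#4
G3 → D4
B4 → F#5

A5 E5 F#4 D4 F#5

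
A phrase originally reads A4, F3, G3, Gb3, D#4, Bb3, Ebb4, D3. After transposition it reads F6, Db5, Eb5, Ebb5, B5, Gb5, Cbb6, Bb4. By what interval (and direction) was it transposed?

up a minor thirteenth

From A4 to F6 is 13 letter names — a thirteenth of some quality.
A4 to F6 is 20 semitones, which makes it a minor thirteenth; the second version is higher, so the direction is up.
Checking another pair — D3 → Bb4 — gives the same interval.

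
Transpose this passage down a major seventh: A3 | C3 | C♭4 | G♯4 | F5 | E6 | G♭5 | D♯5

Bb2 Db2 Dbb3 A3 Gb4 F5 Abb4 E4

A3 gives Bb2
C3 gives Db2
Cb4 gives Dbb3
G#4 gives A3
F5 gives Gb4
E6 gives F5
Gb5 gives Abb4
D#5 gives E4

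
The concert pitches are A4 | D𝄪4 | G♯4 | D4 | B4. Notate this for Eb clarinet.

Written C4 sounds as Eb4 on the Eb clarinet, so concert pitches are written a minor third down.
A4 gives F#4
D##4 gives B##3
G#4 gives E#4
D4 gives B3
B4 gives G#4

F#4 B##3 E#4 B3 G#4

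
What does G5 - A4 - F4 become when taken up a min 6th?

G5 gives Eb6
A4 gives F5
F4 gives Db5

Eb6 F5 Db5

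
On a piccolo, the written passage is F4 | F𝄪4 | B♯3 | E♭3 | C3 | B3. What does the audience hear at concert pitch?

The piccolo sounds a perfect octave above written, so transpose each written note up a perfect octave.
F4 → F5
F##4 → F##5
B#3 → B#4
Eb3 → Eb4
C3 → C4
B3 → B4

F5 F##5 B#4 Eb4 C4 B4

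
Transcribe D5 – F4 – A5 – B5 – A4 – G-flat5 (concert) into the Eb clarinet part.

B4 D4 F#5 G#5 F#4 Eb5

Written C4 sounds as Eb4 on the Eb clarinet, so concert pitches are written a minor third down.
D5 becomes B4
F4 becomes D4
A5 becomes F#5
B5 becomes G#5
A4 becomes F#4
Gb5 becomes Eb5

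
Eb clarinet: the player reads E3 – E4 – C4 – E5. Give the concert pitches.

Written C4 on the Eb clarinet sounds as Eb4, a minor third higher; apply that shift to every note.
E3 to G3
E4 to G4
C4 to Eb4
E5 to G5

G3 G4 Eb4 G5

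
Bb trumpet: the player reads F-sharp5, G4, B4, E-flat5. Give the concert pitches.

E5 F4 A4 Db5

The Bb trumpet sounds a major second below written, so transpose each written note down a major second.
F#5 becomes E5
G4 becomes F4
B4 becomes A4
Eb5 becomes Db5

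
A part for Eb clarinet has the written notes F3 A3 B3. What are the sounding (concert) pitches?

Ab3 C4 D4

Written C4 on the Eb clarinet sounds as Eb4, a minor third higher; apply that shift to every note.
F3 → Ab3
A3 → C4
B3 → D4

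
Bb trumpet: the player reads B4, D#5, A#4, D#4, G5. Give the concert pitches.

The Bb trumpet sounds a major second below written, so transpose each written note down a major second.
B4 gives A4
D#5 gives C#5
A#4 gives G#4
D#4 gives C#4
G5 gives F5

A4 C#5 G#4 C#4 F5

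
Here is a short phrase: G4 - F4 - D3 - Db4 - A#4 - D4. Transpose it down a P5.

C4 Bb3 G2 Gb3 D#4 G3

G4 -> C4
F4 -> Bb3
D3 -> G2
Db4 -> Gb3
A#4 -> D#4
D4 -> G3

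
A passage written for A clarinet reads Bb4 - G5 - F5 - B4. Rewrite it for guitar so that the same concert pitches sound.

First find concert pitch: the A clarinet sounds a minor third below written, so Bb4 G5 F5 B4 sounds G4 E5 D5 G#4.
Then write for guitar: it sounds a perfect octave below written, so the part must be a perfect octave above concert.
G4 → G5
E5 → E6
D5 → D6
G#4 → G#5

G5 E6 D6 G#5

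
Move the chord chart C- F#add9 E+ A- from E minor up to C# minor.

A- D#add9 C#+ F#-

E minor up to C# minor is a major sixth; each chord root moves by that interval while the quality stays the same.
C-: root C up a major sixth → A, giving A-.
F#add9: root F# up a major sixth → D#, giving D#add9.
E+: root E up a major sixth → C#, giving C#+.
A-: root A up a major sixth → F#, giving F#-.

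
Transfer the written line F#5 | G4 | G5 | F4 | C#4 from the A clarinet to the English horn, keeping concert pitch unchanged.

First find concert pitch: the A clarinet sounds a minor third below written, so F#5 G4 G5 F4 C#4 sounds D#5 E4 E5 D4 A#3.
Then write for English horn: it sounds a perfect fifth below written, so the part must be a perfect fifth above concert.
D#5 → A#5
E4 → B4
E5 → B5
D4 → A4
A#3 → E#4

A#5 B4 B5 A4 E#4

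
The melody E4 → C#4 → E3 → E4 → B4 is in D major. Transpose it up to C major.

D5 B4 D4 D5 A5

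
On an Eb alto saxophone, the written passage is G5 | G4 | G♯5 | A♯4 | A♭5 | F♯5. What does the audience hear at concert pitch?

The Eb alto saxophone sounds a major sixth below written, so transpose each written note down a major sixth.
G5 -> Bb4
G4 -> Bb3
G#5 -> B4
A#4 -> C#4
Ab5 -> Cb5
F#5 -> A4

Bb4 Bb3 B4 C#4 Cb5 A4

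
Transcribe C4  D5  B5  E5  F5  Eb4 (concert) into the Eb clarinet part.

A3 B4 G#5 C#5 D5 C4

Written C4 sounds as Eb4 on the Eb clarinet, so concert pitches are written a minor third down.
C4 to A3
D5 to B4
B5 to G#5
E5 to C#5
F5 to D5
Eb4 to C4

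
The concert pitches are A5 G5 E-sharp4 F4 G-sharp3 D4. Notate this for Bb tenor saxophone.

B6 A6 F##5 G5 A#4 E5

The Bb tenor saxophone sounds a major ninth below written, so the written part must be a major ninth above concert — transpose each note up.
A5 -> B6
G5 -> A6
E#4 -> F##5
F4 -> G5
G#3 -> A#4
D4 -> E5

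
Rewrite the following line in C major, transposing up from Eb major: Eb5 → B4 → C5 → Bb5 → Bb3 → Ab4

C6 G#5 A5 G6 G4 F5

Eb major to C major up is a major sixth, so every note moves up by that interval.
Eb5 becomes C6
B4 becomes G#5
C5 becomes A5
Bb5 becomes G6
Bb3 becomes G4
Ab4 becomes F5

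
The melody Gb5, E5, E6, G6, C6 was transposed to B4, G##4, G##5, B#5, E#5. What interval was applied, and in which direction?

From Gb5 to B4 is 6 letter names — a sixth of some quality.
B4 to Gb5 is 7 semitones, which makes it a diminished sixth; the second version is lower, so the direction is down.
Checking another pair — C6 → E#5 — gives the same interval.

down a diminished sixth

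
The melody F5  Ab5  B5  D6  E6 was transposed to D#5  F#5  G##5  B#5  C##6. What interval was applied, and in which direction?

down a diminished third

From F5 to D#5 is 3 letter names — a third of some quality.
D#5 to F5 is 2 semitones, which makes it a diminished third; the second version is lower, so the direction is down.
Checking another pair — E6 → C##6 — gives the same interval.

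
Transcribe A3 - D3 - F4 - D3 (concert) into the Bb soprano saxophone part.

B3 E3 G4 E3

Written C4 sounds as Bb3 on the Bb soprano saxophone, so concert pitches are written a major second up.
A3 -> B3
D3 -> E3
F4 -> G4
D3 -> E3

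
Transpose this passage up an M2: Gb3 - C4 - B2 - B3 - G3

Ab3 D4 C#3 C#4 A3

Gb3 becomes Ab3
C4 becomes D4
B2 becomes C#3
B3 becomes C#4
G3 becomes A3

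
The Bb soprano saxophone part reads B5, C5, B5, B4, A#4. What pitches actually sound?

The Bb soprano saxophone sounds a major second below written, so transpose each written note down a major second.
B5 to A5
C5 to Bb4
B5 to A5
B4 to A4
A#4 to G#4

A5 Bb4 A5 A4 G#4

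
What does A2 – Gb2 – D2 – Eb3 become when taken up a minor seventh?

G3 Fb3 C3 Db4

A2: a seventh up reaches G, and 10 semitones makes it G3.
Gb2 up a minor seventh is Fb3.
D2 up a minor seventh is C3.
Eb3: a seventh up reaches D, and 10 semitones makes it Db4.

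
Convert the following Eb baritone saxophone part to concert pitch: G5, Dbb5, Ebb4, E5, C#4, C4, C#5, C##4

Bb3 Fbb3 Gbb2 G3 E2 Eb2 E3 E#2

Written C4 on the Eb baritone saxophone sounds as Eb2, a major thirteenth lower; apply that shift to every note.
G5 gives Bb3
Dbb5 gives Fbb3
Ebb4 gives Gbb2
E5 gives G3
C#4 gives E2
C4 gives Eb2
C#5 gives E3
C##4 gives E#2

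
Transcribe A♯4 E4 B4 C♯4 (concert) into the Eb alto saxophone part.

F##5 C#5 G#5 A#4

Written C4 sounds as Eb3 on the Eb alto saxophone, so concert pitches are written a major sixth up.
A#4 becomes F##5
E4 becomes C#5
B4 becomes G#5
C#4 becomes A#4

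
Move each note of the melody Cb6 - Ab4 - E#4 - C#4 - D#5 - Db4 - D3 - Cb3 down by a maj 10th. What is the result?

Abb4 Fb3 C#3 A2 B3 Bbb2 Bb1 Abb1

Cb6: a tenth down reaches A, and 16 semitones makes it Abb4.
Ab4: a tenth down reaches F, and 16 semitones makes it Fb3.
E#4 down a major tenth is C#3.
A major tenth down from C#4 gives A2.
D#5: a tenth down reaches B, and 16 semitones makes it B3.
A major tenth down from Db4 gives Bbb2.
D3 down a major tenth is Bb1.
Cb3: a tenth down reaches A, and 16 semitones makes it Abb1.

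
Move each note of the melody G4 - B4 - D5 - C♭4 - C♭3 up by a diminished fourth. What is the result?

G4: a fourth up reaches C, and 4 semitones makes it Cb5.
B4 up a diminished fourth is Eb5.
D5: a fourth up reaches G, and 4 semitones makes it Gb5.
Cb4: a fourth up reaches F, and 4 semitones makes it Fbb4.
Cb3: a fourth up reaches F, and 4 semitones makes it Fbb3.

Cb5 Eb5 Gb5 Fbb4 Fbb3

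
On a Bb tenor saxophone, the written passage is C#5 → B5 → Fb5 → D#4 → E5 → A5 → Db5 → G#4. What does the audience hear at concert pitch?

B3 A4 Ebb4 C#3 D4 G4 Cb4 F#3

Written C4 on the Bb tenor saxophone sounds as Bb2, a major ninth lower; apply that shift to every note.
C#5 gives B3
B5 gives A4
Fb5 gives Ebb4
D#4 gives C#3
E5 gives D4
A5 gives G4
Db5 gives Cb4
G#4 gives F#3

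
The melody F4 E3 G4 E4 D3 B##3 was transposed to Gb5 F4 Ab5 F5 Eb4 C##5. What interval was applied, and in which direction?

Take the first pair: F4 → Gb5. F to G spans 9 letter names, so the interval is some kind of ninth.
F4 to Gb5 is 13 semitones, which makes it a minor ninth; the second version is higher, so the direction is up.
Checking another pair — B##3 → C##5 — gives the same interval.

up a minor ninth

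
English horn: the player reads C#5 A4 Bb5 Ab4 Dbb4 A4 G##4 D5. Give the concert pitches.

F#4 D4 Eb5 Db4 Gbb3 D4 C##4 G4

The English horn sounds a perfect fifth below written, so transpose each written note down a perfect fifth.
C#5 becomes F#4
A4 becomes D4
Bb5 becomes Eb5
Ab4 becomes Db4
Dbb4 becomes Gbb3
A4 becomes D4
G##4 becomes C##4
D5 becomes G4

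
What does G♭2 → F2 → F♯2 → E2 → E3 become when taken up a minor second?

Gb2 becomes Abb2
F2 becomes Gb2
F#2 becomes G2
E2 becomes F2
E3 becomes F3

Abb2 Gb2 G2 F2 F3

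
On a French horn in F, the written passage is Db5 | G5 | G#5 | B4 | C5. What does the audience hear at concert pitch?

Gb4 C5 C#5 E4 F4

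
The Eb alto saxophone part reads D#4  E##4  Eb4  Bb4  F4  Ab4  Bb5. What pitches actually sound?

F#3 G##3 Gb3 Db4 Ab3 Cb4 Db5

The Eb alto saxophone sounds a major sixth below written, so transpose each written note down a major sixth.
D#4 to F#3
E##4 to G##3
Eb4 to Gb3
Bb4 to Db4
F4 to Ab3
Ab4 to Cb4
Bb5 to Db5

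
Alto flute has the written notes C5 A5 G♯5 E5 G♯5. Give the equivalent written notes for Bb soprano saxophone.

First find concert pitch: the alto flute sounds a perfect fourth below written, so C5 A5 G♯5 E5 G♯5 sounds G4 E5 D#5 B4 D#5.
Then write for Bb soprano saxophone: it sounds a major second below written, so the part must be a major second above concert.
G4 → A4
E5 → F#5
D#5 → E#5
B4 → C#5
D#5 → E#5

A4 F#5 E#5 C#5 E#5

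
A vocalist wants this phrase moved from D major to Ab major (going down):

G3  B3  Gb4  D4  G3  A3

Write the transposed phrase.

Db3 F3 Dbb4 Ab3 Db3 Eb3

D major to Ab major down is an augmented fourth, so every note moves down by that interval.
G3 becomes Db3
B3 becomes F3
Gb4 becomes Dbb4
D4 becomes Ab3
G3 becomes Db3
A3 becomes Eb3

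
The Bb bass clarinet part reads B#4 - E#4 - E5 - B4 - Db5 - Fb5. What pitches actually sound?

Written C4 on the Bb bass clarinet sounds as Bb2, a major ninth lower; apply that shift to every note.
B#4 becomes A#3
E#4 becomes D#3
E5 becomes D4
B4 becomes A3
Db5 becomes Cb4
Fb5 becomes Ebb4

A#3 D#3 D4 A3 Cb4 Ebb4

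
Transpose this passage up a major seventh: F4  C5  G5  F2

E5 B5 F#6 E3

F4 up a major seventh is E5.
A major seventh up from C5 gives B5.
G5: a seventh up reaches F, and 11 semitones makes it F#6.
F2 up a major seventh is E3.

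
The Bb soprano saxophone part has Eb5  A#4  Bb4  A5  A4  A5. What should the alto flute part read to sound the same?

First find concert pitch: the Bb soprano saxophone sounds a major second below written, so Eb5 A#4 Bb4 A5 A4 A5 sounds Db5 G#4 Ab4 G5 G4 G5.
Then write for alto flute: it sounds a perfect fourth below written, so the part must be a perfect fourth above concert.
Db5 → Gb5
G#4 → C#5
Ab4 → Db5
G5 → C6
G4 → C5
G5 → C6

Gb5 C#5 Db5 C6 C5 C6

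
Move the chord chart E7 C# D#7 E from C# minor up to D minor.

C# minor up to D minor is a minor second; each chord root moves by that interval while the quality stays the same.
E7: root E up a minor second → F, giving F7.
C#: root C# up a minor second → D, giving D.
D#7: root D# up a minor second → E, giving E7.
E: root E up a minor second → F, giving F.

F7 D E7 F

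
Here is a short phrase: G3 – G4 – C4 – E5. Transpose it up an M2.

A3 A4 D4 F#5

G3 becomes A3
G4 becomes A4
C4 becomes D4
E5 becomes F#5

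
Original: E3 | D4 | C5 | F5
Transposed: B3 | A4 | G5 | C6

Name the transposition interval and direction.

up a perfect fifth

Take the first pair: E3 → B3. E to B spans 5 letter names, so the interval is some kind of fifth.
E3 to B3 is 7 semitones, which makes it a perfect fifth; the second version is higher, so the direction is up.
Checking another pair — F5 → C6 — gives the same interval.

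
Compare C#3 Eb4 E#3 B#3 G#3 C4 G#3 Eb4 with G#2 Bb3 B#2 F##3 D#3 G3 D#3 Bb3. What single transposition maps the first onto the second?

Take the first pair: C#3 → G#2. C to G spans 4 letter names, so the interval is some kind of fourth.
G#2 to C#3 is 5 semitones, which makes it a perfect fourth; the second version is lower, so the direction is down.
Checking another pair — Eb4 → Bb3 — gives the same interval.

down a perfect fourth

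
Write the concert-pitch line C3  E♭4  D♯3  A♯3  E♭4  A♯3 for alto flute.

F3 Ab4 G#3 D#4 Ab4 D#4

Written C4 sounds as G3 on the alto flute, so concert pitches are written a perfect fourth up.
C3 -> F3
Eb4 -> Ab4
D#3 -> G#3
A#3 -> D#4
Eb4 -> Ab4
A#3 -> D#4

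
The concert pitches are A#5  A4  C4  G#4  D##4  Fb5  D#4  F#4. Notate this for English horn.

E#6 E5 G4 D#5 A##4 Cb6 A#4 C#5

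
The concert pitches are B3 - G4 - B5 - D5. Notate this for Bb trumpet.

Written C4 sounds as Bb3 on the Bb trumpet, so concert pitches are written a major second up.
B3 gives C#4
G4 gives A4
B5 gives C#6
D5 gives E5

C#4 A4 C#6 E5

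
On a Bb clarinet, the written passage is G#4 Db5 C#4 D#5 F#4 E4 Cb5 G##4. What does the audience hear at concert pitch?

F#4 Cb5 B3 C#5 E4 D4 Bbb4 F##4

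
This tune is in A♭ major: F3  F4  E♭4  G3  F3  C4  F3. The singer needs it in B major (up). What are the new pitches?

From A♭ up to B is an augmented second; apply that to each pitch.
F3 gives G#3
F4 gives G#4
Eb4 gives F#4
G3 gives A#3
F3 gives G#3
C4 gives D#4
F3 gives G#3

G#3 G#4 F#4 A#3 G#3 D#4 G#3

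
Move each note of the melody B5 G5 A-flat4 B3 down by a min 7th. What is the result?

C#5 A4 Bb3 C#3

B5 becomes C#5
G5 becomes A4
Ab4 becomes Bb3
B3 becomes C#3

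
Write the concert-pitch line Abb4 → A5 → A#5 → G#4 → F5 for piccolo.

Written C4 sounds as C5 on the piccolo, so concert pitches are written a perfect octave down.
Abb4 to Abb3
A5 to A4
A#5 to A#4
G#4 to G#3
F5 to F4

Abb3 A4 A#4 G#3 F4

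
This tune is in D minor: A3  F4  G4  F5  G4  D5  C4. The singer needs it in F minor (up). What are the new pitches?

C4 Ab4 Bb4 Ab5 Bb4 F5 Eb4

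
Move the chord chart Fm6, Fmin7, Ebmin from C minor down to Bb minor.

C minor down to Bb minor is a major second; each chord root moves by that interval while the quality stays the same.
Fm6: root F down a major second → Eb, giving Ebm6.
Fmin7: root F down a major second → Eb, giving Ebmin7.
Ebmin: root Eb down a major second → Db, giving Dbmin.

Ebm6 Ebmin7 Dbmin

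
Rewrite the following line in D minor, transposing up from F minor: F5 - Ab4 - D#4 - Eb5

D6 F5 B#4 C6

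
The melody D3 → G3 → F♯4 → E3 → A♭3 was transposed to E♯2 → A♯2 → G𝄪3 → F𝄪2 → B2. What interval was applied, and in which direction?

From D3 to E#2 is 7 letter names — a seventh of some quality.
E#2 to D3 is 9 semitones, which makes it a diminished seventh; the second version is lower, so the direction is down.
Checking another pair — Ab3 → B2 — gives the same interval.

down a diminished seventh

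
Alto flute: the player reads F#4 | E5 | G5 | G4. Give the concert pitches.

Written C4 on the alto flute sounds as G3, a perfect fourth lower; apply that shift to every note.
F#4 gives C#4
E5 gives B4
G5 gives D5
G4 gives D4

C#4 B4 D5 D4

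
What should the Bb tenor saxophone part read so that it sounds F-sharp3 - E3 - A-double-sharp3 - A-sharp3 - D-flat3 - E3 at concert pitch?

Written C4 sounds as Bb2 on the Bb tenor saxophone, so concert pitches are written a major ninth up.
F#3 to G#4
E3 to F#4
A##3 to B##4
A#3 to B#4
Db3 to Eb4
E3 to F#4

G#4 F#4 B##4 B#4 Eb4 F#4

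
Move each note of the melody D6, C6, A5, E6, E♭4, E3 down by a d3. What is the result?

B#5 A#5 F##5 C##6 C#4 C##3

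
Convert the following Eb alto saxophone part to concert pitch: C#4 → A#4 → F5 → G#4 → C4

E3 C#4 Ab4 B3 Eb3

Written C4 on the Eb alto saxophone sounds as Eb3, a major sixth lower; apply that shift to every note.
C#4 becomes E3
A#4 becomes C#4
F5 becomes Ab4
G#4 becomes B3
C4 becomes Eb3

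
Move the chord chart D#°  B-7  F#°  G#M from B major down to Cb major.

Eb° Cb-7 Gb° AbM

B major down to Cb major is an augmented seventh; each chord root moves by that interval while the quality stays the same.
D#°: root D# down an augmented seventh → Eb, giving Eb°.
B-7: root B down an augmented seventh → Cb, giving Cb-7.
F#°: root F# down an augmented seventh → Gb, giving Gb°.
G#M: root G# down an augmented seventh → Ab, giving AbM.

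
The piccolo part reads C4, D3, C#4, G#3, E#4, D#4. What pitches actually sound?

C5 D4 C#5 G#4 E#5 D#5

The piccolo sounds a perfect octave above written, so transpose each written note up a perfect octave.
C4 → C5
D3 → D4
C#4 → C#5
G#3 → G#4
E#4 → E#5
D#4 → D#5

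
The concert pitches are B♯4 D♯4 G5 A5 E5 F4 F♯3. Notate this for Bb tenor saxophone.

The Bb tenor saxophone sounds a major ninth below written, so the written part must be a major ninth above concert — transpose each note up.
B#4 gives C##6
D#4 gives E#5
G5 gives A6
A5 gives B6
E5 gives F#6
F4 gives G5
F#3 gives G#4

C##6 E#5 A6 B6 F#6 G5 G#4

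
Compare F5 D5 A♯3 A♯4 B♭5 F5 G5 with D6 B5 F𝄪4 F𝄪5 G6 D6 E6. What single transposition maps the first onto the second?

Take the first pair: F5 → D6. F to D spans 6 letter names, so the interval is some kind of sixth.
F5 to D6 is 9 semitones, which makes it a major sixth; the second version is higher, so the direction is up.
Checking another pair — G5 → E6 — gives the same interval.

up a major sixth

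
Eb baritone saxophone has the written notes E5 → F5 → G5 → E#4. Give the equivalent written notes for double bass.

G4 Ab4 Bb4 G#3

First find concert pitch: the Eb baritone saxophone sounds a major thirteenth below written, so E5 F5 G5 E#4 sounds G3 Ab3 Bb3 G#2.
Then write for double bass: it sounds a perfect octave below written, so the part must be a perfect octave above concert.
G3 → G4
Ab3 → Ab4
Bb3 → Bb4
G#2 → G#3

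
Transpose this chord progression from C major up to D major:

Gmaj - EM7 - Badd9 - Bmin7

Amaj F#M7 C#add9 C#min7

C major up to D major is a major second; each chord root moves by that interval while the quality stays the same.
Gmaj: root G up a major second → A, giving Amaj.
EM7: root E up a major second → F#, giving F#M7.
Badd9: root B up a major second → C#, giving C#add9.
Bmin7: root B up a major second → C#, giving C#min7.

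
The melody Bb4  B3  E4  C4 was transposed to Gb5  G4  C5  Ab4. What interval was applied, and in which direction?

From Bb4 to Gb5 is 6 letter names — a sixth of some quality.
Bb4 to Gb5 is 8 semitones, which makes it a minor sixth; the second version is higher, so the direction is up.
Checking another pair — C4 → Ab4 — gives the same interval.

up a minor sixth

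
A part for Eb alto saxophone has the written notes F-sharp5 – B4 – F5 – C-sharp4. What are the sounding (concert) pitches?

The Eb alto saxophone sounds a major sixth below written, so transpose each written note down a major sixth.
F#5 to A4
B4 to D4
F5 to Ab4
C#4 to E3

A4 D4 Ab4 E3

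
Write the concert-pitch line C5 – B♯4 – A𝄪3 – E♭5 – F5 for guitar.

Written C4 sounds as C3 on the guitar, so concert pitches are written a perfect octave up.
C5 gives C6
B#4 gives B#5
A##3 gives A##4
Eb5 gives Eb6
F5 gives F6

C6 B#5 A##4 Eb6 F6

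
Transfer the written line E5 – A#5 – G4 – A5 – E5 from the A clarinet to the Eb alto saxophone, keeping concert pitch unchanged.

A#5 D##6 C#5 D#6 A#5

First find concert pitch: the A clarinet sounds a minor third below written, so E5 A#5 G4 A5 E5 sounds C#5 F##5 E4 F#5 C#5.
Then write for Eb alto saxophone: it sounds a major sixth below written, so the part must be a major sixth above concert.
C#5 → A#5
F##5 → D##6
E4 → C#5
F#5 → D#6
C#5 → A#5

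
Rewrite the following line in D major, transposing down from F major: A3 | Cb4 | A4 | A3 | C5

F#3 Ab3 F#4 F#3 A4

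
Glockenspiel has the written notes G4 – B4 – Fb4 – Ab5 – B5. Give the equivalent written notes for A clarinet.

Bb6 D7 Abb6 Cb8 D8

First find concert pitch: the glockenspiel sounds a perfect fifteenth above written, so G4 B4 Fb4 Ab5 B5 sounds G6 B6 Fb6 Ab7 B7.
Then write for A clarinet: it sounds a minor third below written, so the part must be a minor third above concert.
G6 → Bb6
B6 → D7
Fb6 → Abb6
Ab7 → Cb8
B7 → D8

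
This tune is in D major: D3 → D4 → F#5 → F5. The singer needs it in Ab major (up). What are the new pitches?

Ab3 Ab4 C6 Cb6

From D up to Ab is a diminished fifth; apply that to each pitch.
D3 -> Ab3
D4 -> Ab4
F#5 -> C6
F5 -> Cb6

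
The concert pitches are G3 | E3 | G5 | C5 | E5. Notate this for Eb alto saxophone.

The Eb alto saxophone sounds a major sixth below written, so the written part must be a major sixth above concert — transpose each note up.
G3 to E4
E3 to C#4
G5 to E6
C5 to A5
E5 to C#6

E4 C#4 E6 A5 C#6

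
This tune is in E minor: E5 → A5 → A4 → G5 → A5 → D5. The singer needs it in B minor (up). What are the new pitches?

B5 E6 E5 D6 E6 A5

From E up to B is a perfect fifth; apply that to each pitch.
E5 gives B5
A5 gives E6
A4 gives E5
G5 gives D6
A5 gives E6
D5 gives A5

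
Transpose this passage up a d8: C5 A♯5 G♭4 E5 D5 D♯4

Cb6 A6 Gbb5 Eb6 Db6 D5

C5: an octave up reaches C, and 11 semitones makes it Cb6.
A#5: an octave up reaches A, and 11 semitones makes it A6.
Gb4 up a diminished octave is Gbb5.
E5: an octave up reaches E, and 11 semitones makes it Eb6.
D5 up a diminished octave is Db6.
A diminished octave up from D#4 gives D5.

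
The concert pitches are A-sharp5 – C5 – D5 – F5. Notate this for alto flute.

D#6 F5 G5 Bb5

The alto flute sounds a perfect fourth below written, so the written part must be a perfect fourth above concert — transpose each note up.
A#5 to D#6
C5 to F5
D5 to G5
F5 to Bb5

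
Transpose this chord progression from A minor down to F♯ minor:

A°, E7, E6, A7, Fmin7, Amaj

F#° C#7 C#6 F#7 Dmin7 F#maj

A minor down to F♯ minor is a minor third; each chord root moves by that interval while the quality stays the same.
A°: root A down a minor third → F#, giving F#°.
E7: root E down a minor third → C#, giving C#7.
E6: root E down a minor third → C#, giving C#6.
A7: root A down a minor third → F#, giving F#7.
Fmin7: root F down a minor third → D, giving Dmin7.
Amaj: root A down a minor third → F#, giving F#maj.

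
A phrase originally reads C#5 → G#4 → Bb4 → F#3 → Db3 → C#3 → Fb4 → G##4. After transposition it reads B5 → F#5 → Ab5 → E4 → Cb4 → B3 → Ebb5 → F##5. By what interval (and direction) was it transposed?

up a minor seventh

Take the first pair: C#5 → B5. C to B spans 7 letter names, so the interval is some kind of seventh.
C#5 to B5 is 10 semitones, which makes it a minor seventh; the second version is higher, so the direction is up.
Checking another pair — G##4 → F##5 — gives the same interval.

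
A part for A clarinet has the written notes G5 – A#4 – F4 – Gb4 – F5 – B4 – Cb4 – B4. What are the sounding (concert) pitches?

Written C4 on the A clarinet sounds as A3, a minor third lower; apply that shift to every note.
G5 → E5
A#4 → F##4
F4 → D4
Gb4 → Eb4
F5 → D5
B4 → G#4
Cb4 → Ab3
B4 → G#4

E5 F##4 D4 Eb4 D5 G#4 Ab3 G#4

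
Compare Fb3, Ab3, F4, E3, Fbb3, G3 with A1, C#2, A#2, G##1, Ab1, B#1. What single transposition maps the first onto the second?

down a diminished thirteenth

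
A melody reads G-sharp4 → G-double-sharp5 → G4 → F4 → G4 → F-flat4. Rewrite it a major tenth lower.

E3 E#4 Eb3 Db3 Eb3 Dbb3

G#4 -> E3
G##5 -> E#4
G4 -> Eb3
F4 -> Db3
G4 -> Eb3
Fb4 -> Dbb3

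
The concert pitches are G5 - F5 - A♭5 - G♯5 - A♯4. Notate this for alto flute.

C6 Bb5 Db6 C#6 D#5

The alto flute sounds a perfect fourth below written, so the written part must be a perfect fourth above concert — transpose each note up.
G5 becomes C6
F5 becomes Bb5
Ab5 becomes Db6
G#5 becomes C#6
A#4 becomes D#5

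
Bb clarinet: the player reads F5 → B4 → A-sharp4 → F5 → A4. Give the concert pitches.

Eb5 A4 G#4 Eb5 G4

Written C4 on the Bb clarinet sounds as Bb3, a major second lower; apply that shift to every note.
F5 -> Eb5
B4 -> A4
A#4 -> G#4
F5 -> Eb5
A4 -> G4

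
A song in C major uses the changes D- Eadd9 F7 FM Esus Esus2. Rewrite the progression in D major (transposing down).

E- F#add9 G7 GM F#sus F#sus2

C major down to D major is a minor seventh; each chord root moves by that interval while the quality stays the same.
D-: root D down a minor seventh → E, giving E-.
Eadd9: root E down a minor seventh → F#, giving F#add9.
F7: root F down a minor seventh → G, giving G7.
FM: root F down a minor seventh → G, giving GM.
Esus: root E down a minor seventh → F#, giving F#sus.
Esus2: root E down a minor seventh → F#, giving F#sus2.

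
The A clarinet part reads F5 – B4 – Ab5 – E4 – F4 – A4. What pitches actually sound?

Written C4 on the A clarinet sounds as A3, a minor third lower; apply that shift to every note.
F5 to D5
B4 to G#4
Ab5 to F5
E4 to C#4
F4 to D4
A4 to F#4

D5 G#4 F5 C#4 D4 F#4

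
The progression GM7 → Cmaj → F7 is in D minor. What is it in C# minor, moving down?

D minor down to C# minor is a minor second; each chord root moves by that interval while the quality stays the same.
GM7: root G down a minor second → F#, giving F#M7.
Cmaj: root C down a minor second → B, giving Bmaj.
F7: root F down a minor second → E, giving E7.

F#M7 Bmaj E7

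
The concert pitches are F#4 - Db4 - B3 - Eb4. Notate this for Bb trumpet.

Written C4 sounds as Bb3 on the Bb trumpet, so concert pitches are written a major second up.
F#4 gives G#4
Db4 gives Eb4
B3 gives C#4
Eb4 gives F4

G#4 Eb4 C#4 F4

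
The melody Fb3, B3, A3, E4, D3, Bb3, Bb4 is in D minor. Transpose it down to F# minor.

From D down to F# is a minor sixth; apply that to each pitch.
Fb3 → Ab2
B3 → D#3
A3 → C#3
E4 → G#3
D3 → F#2
Bb3 → D3
Bb4 → D4

Ab2 D#3 C#3 G#3 F#2 D3 D4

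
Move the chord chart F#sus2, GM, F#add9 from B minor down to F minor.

B minor down to F minor is an augmented fourth; each chord root moves by that interval while the quality stays the same.
F#sus2: root F# down an augmented fourth → C, giving Csus2.
GM: root G down an augmented fourth → Db, giving DbM.
F#add9: root F# down an augmented fourth → C, giving Cadd9.

Csus2 DbM Cadd9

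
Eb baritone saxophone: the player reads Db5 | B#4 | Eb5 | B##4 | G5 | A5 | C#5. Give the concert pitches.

Fb3 D#3 Gb3 D##3 Bb3 C4 E3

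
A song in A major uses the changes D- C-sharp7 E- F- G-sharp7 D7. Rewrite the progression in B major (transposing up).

E- D#7 F#- G- A#7 E7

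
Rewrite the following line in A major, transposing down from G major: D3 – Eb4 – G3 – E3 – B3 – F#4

From G down to A is a minor seventh; apply that to each pitch.
D3 to E2
Eb4 to F3
G3 to A2
E3 to F#2
B3 to C#3
F#4 to G#3

E2 F3 A2 F#2 C#3 G#3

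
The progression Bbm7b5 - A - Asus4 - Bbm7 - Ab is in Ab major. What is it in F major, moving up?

Ab major up to F major is a major sixth; each chord root moves by that interval while the quality stays the same.
Bbm7b5: root Bb up a major sixth → G, giving Gm7b5.
A: root A up a major sixth → F#, giving F#.
Asus4: root A up a major sixth → F#, giving F#sus4.
Bbm7: root Bb up a major sixth → G, giving Gm7.
Ab: root Ab up a major sixth → F, giving F.

Gm7b5 F# F#sus4 Gm7 F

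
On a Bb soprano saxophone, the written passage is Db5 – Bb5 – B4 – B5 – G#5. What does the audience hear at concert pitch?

Written C4 on the Bb soprano saxophone sounds as Bb3, a major second lower; apply that shift to every note.
Db5 becomes Cb5
Bb5 becomes Ab5
B4 becomes A4
B5 becomes A5
G#5 becomes F#5

Cb5 Ab5 A4 A5 F#5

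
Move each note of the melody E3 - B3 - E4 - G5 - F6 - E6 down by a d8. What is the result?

E3 down a diminished octave is E#2.
A diminished octave down from B3 gives B#2.
E4 down a diminished octave is E#3.
G5 down a diminished octave is G#4.
F6 down a diminished octave is F#5.
A diminished octave down from E6 gives E#5.

E#2 B#2 E#3 G#4 F#5 E#5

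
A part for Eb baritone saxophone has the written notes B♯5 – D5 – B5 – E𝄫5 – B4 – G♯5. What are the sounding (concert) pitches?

Written C4 on the Eb baritone saxophone sounds as Eb2, a major thirteenth lower; apply that shift to every note.
B#5 gives D#4
D5 gives F3
B5 gives D4
Ebb5 gives Gbb3
B4 gives D3
G#5 gives B3

D#4 F3 D4 Gbb3 D3 B3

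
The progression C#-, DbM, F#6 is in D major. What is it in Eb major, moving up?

D major up to Eb major is a minor second; each chord root moves by that interval while the quality stays the same.
C#-: root C# up a minor second → D, giving D-.
DbM: root Db up a minor second → Ebb, giving EbbM.
F#6: root F# up a minor second → G, giving G6.

D- EbbM G6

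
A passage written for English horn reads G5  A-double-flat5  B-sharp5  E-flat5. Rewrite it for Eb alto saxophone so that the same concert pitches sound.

First find concert pitch: the English horn sounds a perfect fifth below written, so G5 A-double-flat5 B-sharp5 E-flat5 sounds C5 Dbb5 E#5 Ab4.
Then write for Eb alto saxophone: it sounds a major sixth below written, so the part must be a major sixth above concert.
C5 → A5
Dbb5 → Bbb5
E#5 → C##6
Ab4 → F5

A5 Bbb5 C##6 F5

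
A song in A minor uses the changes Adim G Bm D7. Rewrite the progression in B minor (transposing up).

Bdim A C#m E7

A minor up to B minor is a major second; each chord root moves by that interval while the quality stays the same.
Adim: root A up a major second → B, giving Bdim.
G: root G up a major second → A, giving A.
Bm: root B up a major second → C#, giving C#m.
D7: root D up a major second → E, giving E7.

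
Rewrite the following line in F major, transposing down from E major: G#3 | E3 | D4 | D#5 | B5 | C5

A2 F2 Eb3 E4 C5 Db4

From E down to F is a major seventh; apply that to each pitch.
G#3 becomes A2
E3 becomes F2
D4 becomes Eb3
D#5 becomes E4
B5 becomes C5
C5 becomes Db4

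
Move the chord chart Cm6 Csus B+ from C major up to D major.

C major up to D major is a major second; each chord root moves by that interval while the quality stays the same.
Cm6: root C up a major second → D, giving Dm6.
Csus: root C up a major second → D, giving Dsus.
B+: root B up a major second → C#, giving C#+.

Dm6 Dsus C#+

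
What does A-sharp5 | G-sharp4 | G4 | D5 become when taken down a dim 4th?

E##5 D##4 D#4 A#4

A#5 to E##5
G#4 to D##4
G4 to D#4
D5 to A#4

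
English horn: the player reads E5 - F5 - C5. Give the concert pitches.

A4 Bb4 F4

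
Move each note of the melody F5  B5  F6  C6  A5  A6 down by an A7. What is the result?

Gbb4 Cb5 Gbb5 Dbb5 Bbb4 Bbb5

F5 gives Gbb4
B5 gives Cb5
F6 gives Gbb5
C6 gives Dbb5
A5 gives Bbb4
A6 gives Bbb5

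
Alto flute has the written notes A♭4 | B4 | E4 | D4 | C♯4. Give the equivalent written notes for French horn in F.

Bb4 C#5 F#4 E4 D#4

First find concert pitch: the alto flute sounds a perfect fourth below written, so A♭4 B4 E4 D4 C♯4 sounds Eb4 F#4 B3 A3 G#3.
Then write for French horn in F: it sounds a perfect fifth below written, so the part must be a perfect fifth above concert.
Eb4 → Bb4
F#4 → C#5
B3 → F#4
A3 → E4
G#3 → D#4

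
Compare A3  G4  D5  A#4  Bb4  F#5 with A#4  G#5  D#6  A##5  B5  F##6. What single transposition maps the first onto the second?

From A3 to A#4 is 8 letter names — an octave of some quality.
A3 to A#4 is 13 semitones, which makes it an augmented octave; the second version is higher, so the direction is up.
Checking another pair — F#5 → F##6 — gives the same interval.

up an augmented octave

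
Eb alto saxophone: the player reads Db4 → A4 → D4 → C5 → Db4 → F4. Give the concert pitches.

Written C4 on the Eb alto saxophone sounds as Eb3, a major sixth lower; apply that shift to every note.
Db4 to Fb3
A4 to C4
D4 to F3
C5 to Eb4
Db4 to Fb3
F4 to Ab3

Fb3 C4 F3 Eb4 Fb3 Ab3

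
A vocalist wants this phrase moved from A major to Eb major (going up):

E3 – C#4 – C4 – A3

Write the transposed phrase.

A major to Eb major up is a diminished fifth, so every note moves up by that interval.
E3 gives Bb3
C#4 gives G4
C4 gives Gb4
A3 gives Eb4

Bb3 G4 Gb4 Eb4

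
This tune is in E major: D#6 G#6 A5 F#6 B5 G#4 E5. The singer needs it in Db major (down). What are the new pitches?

C6 F6 Gb5 Eb6 Ab5 F4 Db5

From E down to Db is an augmented second; apply that to each pitch.
D#6 to C6
G#6 to F6
A5 to Gb5
F#6 to Eb6
B5 to Ab5
G#4 to F4
E5 to Db5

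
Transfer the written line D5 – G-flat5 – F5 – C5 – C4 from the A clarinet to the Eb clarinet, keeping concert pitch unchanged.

First find concert pitch: the A clarinet sounds a minor third below written, so D5 G-flat5 F5 C5 C4 sounds B4 Eb5 D5 A4 A3.
Then write for Eb clarinet: it sounds a minor third above written, so the part must be a minor third below concert.
B4 → G#4
Eb5 → C5
D5 → B4
A4 → F#4
A3 → F#3

G#4 C5 B4 F#4 F#3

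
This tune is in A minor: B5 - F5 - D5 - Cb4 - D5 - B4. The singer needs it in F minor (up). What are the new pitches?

G6 Db6 Bb5 Abb4 Bb5 G5

From A up to F is a minor sixth; apply that to each pitch.
B5 -> G6
F5 -> Db6
D5 -> Bb5
Cb4 -> Abb4
D5 -> Bb5
B4 -> G5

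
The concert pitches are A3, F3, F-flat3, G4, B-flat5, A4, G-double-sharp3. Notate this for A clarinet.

The A clarinet sounds a minor third below written, so the written part must be a minor third above concert — transpose each note up.
A3 to C4
F3 to Ab3
Fb3 to Abb3
G4 to Bb4
Bb5 to Db6
A4 to C5
G##3 to B#3

C4 Ab3 Abb3 Bb4 Db6 C5 B#3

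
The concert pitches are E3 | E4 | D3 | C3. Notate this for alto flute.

A3 A4 G3 F3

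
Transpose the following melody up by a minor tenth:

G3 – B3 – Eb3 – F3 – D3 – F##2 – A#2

G3 up a minor tenth is Bb4.
A minor tenth up from B3 gives D5.
Eb3: a tenth up reaches G, and 15 semitones makes it Gb4.
A minor tenth up from F3 gives Ab4.
D3: a tenth up reaches F, and 15 semitones makes it F4.
A minor tenth up from F##2 gives A#3.
A#2 up a minor tenth is C#4.

Bb4 D5 Gb4 Ab4 F4 A#3 C#4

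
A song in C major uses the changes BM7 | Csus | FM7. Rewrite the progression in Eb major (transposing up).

DM7 Ebsus AbM7

C major up to Eb major is a minor third; each chord root moves by that interval while the quality stays the same.
BM7: root B up a minor third → D, giving DM7.
Csus: root C up a minor third → Eb, giving Ebsus.
FM7: root F up a minor third → Ab, giving AbM7.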